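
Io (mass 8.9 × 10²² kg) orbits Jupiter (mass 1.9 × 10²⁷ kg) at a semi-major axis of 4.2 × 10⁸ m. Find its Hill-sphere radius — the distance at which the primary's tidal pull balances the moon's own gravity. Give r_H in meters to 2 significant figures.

1.0 × 10⁷ m

r_H ≈ a (m/3M)^(1/3)
    = (4.2 × 10⁸) × (8.9 × 10²² / (3 × 1.9 × 10²⁷))^(1/3)
    = 1.0 × 10⁷ m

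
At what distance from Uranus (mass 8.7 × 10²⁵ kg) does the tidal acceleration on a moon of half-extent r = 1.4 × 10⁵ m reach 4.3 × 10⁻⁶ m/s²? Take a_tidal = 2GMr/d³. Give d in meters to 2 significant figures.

2GMr/d³ = a_tidal  ⇒  d = (2GMr / a_tidal)^(1/3)
d = (2 × 6.674×10⁻¹¹ × (8.7 × 10²⁵) × (1.4 × 10⁵) / (4.3 × 10⁻⁶))^(1/3)
  = 7.2 × 10⁸ m

7.2 × 10⁸ m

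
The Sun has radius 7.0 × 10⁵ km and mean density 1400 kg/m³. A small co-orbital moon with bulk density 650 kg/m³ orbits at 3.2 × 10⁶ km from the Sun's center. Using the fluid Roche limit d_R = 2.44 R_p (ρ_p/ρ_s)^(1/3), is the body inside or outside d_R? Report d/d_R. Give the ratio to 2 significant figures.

d_R = 2.44 × (7.0 × 10⁵ km) × (1400/650)^(1/3) = 2.206 × 10⁶ km
d/d_R = (3.2 × 10⁶) / (2.206 × 10⁶) = 1.5
Since d/d_R > 1, the body is outside the Roche limit.

outside; d/d_R ≈ 1.5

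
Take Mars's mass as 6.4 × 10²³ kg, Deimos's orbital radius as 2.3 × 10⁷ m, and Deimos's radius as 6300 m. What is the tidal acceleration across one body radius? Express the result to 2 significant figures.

Differencing GM/(d−r)² and GM/d² to first order in r/d gives 2GMr/d³.
a_tidal = 2GMr/d³
        = 2 × (6.674 × 10⁻¹¹) × (6.4 × 10²³) × (6300) / (2.3 × 10⁷)³
        = 4.4 × 10⁻⁵ m/s²

4.4 × 10⁻⁵ m/s²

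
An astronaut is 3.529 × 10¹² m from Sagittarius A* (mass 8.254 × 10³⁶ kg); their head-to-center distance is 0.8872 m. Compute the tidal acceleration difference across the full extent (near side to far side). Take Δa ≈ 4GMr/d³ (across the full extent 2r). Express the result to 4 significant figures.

4.448 × 10⁻¹¹ m/s²

a_tidal = 4GMr/d³
        = 4 × (6.674 × 10⁻¹¹) × (8.254 × 10³⁶) × (0.8872) / (3.529 × 10¹²)³
        = 4.448 × 10⁻¹¹ m/s²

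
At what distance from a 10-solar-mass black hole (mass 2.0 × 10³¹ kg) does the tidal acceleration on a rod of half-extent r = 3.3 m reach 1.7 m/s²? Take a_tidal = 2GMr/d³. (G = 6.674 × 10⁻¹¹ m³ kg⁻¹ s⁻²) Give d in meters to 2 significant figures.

1.7 × 10⁷ m

2GMr/d³ = a_tidal  ⇒  d = (2GMr / a_tidal)^(1/3)
d = (2 × 6.674×10⁻¹¹ × (2.0 × 10³¹) × (3.3) / (1.7))^(1/3)
  = 1.7 × 10⁷ m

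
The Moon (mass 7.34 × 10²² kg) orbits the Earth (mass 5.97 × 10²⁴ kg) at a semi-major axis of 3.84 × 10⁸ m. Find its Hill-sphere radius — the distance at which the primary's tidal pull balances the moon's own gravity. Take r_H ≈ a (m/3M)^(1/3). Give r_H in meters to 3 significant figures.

6.15 × 10⁷ m

r_H ≈ a (m/3M)^(1/3)
    = (3.84 × 10⁸) × (7.34 × 10²² / (3 × 5.97 × 10²⁴))^(1/3)
    = 6.15 × 10⁷ m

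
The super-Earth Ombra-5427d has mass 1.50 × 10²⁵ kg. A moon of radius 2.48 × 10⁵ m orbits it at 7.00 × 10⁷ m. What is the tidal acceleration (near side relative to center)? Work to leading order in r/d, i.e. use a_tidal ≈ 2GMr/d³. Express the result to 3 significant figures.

1.45 × 10⁻³ m/s²

Δg = 2GMr/d³
   = 2 × (6.674 × 10⁻¹¹) × (1.50 × 10²⁵) × (2.48 × 10⁵) / (7.00 × 10⁷)³
   = 1.45 × 10⁻³ m/s²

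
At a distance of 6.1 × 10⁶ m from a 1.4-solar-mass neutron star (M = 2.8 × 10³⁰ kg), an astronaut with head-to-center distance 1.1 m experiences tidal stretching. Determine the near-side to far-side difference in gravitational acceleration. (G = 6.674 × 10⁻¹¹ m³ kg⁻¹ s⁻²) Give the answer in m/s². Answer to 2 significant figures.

3.6 m/s²

Differencing GM/(d−r)² and GM/(d+r)² to first order in r/d gives 4GMr/d³.
Δa = 4GMr/d³
   = 4 × (6.674 × 10⁻¹¹) × (2.8 × 10³⁰) × (1.1) / (6.1 × 10⁶)³
   = 3.6 m/s²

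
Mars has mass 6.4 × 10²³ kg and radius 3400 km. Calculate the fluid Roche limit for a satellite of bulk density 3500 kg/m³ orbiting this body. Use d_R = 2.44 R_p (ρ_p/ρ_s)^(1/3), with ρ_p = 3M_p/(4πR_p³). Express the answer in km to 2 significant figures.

8600 km

ρ_p = 3M_p/(4πR_p³) = 3 × (6.4 × 10²³) / (4π × (3.4 × 10⁶ m)³) = 3900 kg/m³
d_R = 2.44 × 3400 km × (3900/3500)^(1/3)
    = 8600 km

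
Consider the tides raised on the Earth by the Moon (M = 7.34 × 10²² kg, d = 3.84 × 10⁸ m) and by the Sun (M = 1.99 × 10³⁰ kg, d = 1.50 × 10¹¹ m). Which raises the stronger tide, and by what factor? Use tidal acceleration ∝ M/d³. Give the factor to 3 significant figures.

Tidal stretch scales as M/d³; compute that for each body.
The Moon: (7.34 × 10²²) / (3.84 × 10⁸)³ = 1.296 × 10⁻³
The Sun: (1.99 × 10³⁰) / (1.50 × 10¹¹)³ = 5.896 × 10⁻⁴
Ratio (larger/smaller) = 2.20

The Moon, by a factor of ≈ 2.20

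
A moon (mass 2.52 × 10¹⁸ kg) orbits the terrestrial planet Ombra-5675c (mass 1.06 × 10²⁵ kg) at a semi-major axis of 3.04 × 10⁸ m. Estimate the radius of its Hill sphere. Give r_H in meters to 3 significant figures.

r_H ≈ a (m/3M)^(1/3)
    = (3.04 × 10⁸) × (2.52 × 10¹⁸ / (3 × 1.06 × 10²⁵))^(1/3)
    = 1.31 × 10⁶ m

1.31 × 10⁶ m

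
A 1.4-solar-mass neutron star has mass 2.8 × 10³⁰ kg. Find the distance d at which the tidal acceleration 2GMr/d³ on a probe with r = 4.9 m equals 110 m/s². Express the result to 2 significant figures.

2.6 × 10⁶ m

2GMr/d³ = a_tidal  ⇒  d = (2GMr / a_tidal)^(1/3)
d = (2 × 6.674×10⁻¹¹ × (2.8 × 10³⁰) × (4.9) / (110))^(1/3)
  = 2.6 × 10⁶ m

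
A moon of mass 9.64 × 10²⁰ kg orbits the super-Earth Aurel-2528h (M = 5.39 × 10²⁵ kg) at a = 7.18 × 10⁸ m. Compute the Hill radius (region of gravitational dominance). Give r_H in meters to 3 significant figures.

r_H ≈ a (m/3M)^(1/3)
    = (7.18 × 10⁸) × (9.64 × 10²⁰ / (3 × 5.39 × 10²⁵))^(1/3)
    = 1.30 × 10⁷ m

1.30 × 10⁷ m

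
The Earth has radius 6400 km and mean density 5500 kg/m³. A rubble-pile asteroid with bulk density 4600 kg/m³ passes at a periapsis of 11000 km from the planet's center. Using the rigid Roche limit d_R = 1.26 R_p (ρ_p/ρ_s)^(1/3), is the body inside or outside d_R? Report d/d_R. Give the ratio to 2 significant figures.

d_R = 1.26 × (6400 km) × (5500/4600)^(1/3) = 8559 km
d/d_R = (11000) / (8559) = 1.3
Since d/d_R > 1, the body is outside the Roche limit.

outside; d/d_R ≈ 1.3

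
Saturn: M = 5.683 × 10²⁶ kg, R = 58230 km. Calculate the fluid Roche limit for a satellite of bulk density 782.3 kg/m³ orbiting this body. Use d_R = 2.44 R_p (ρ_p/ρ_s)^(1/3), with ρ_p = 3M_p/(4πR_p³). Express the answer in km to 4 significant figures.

ρ_p = 3M_p/(4πR_p³) = 3 × (5.683 × 10²⁶) / (4π × (5.823 × 10⁷ m)³) = 687.1 kg/m³
d_R = 2.44 × 58230 km × (687.1/782.3)^(1/3)
    = 1.361 × 10⁵ km

1.361 × 10⁵ km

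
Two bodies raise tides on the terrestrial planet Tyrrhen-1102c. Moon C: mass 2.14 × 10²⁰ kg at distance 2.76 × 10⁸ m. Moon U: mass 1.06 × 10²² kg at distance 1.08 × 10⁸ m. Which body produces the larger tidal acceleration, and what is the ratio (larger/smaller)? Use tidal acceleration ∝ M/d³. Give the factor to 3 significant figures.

Moon U, by a factor of ≈ 827

Compare M/d³ for the two perturbers:
Moon C: (2.14 × 10²⁰) / (2.76 × 10⁸)³ = 1.018 × 10⁻⁵
Moon U: (1.06 × 10²²) / (1.08 × 10⁸)³ = 8.415 × 10⁻³
Ratio (larger/smaller) = 827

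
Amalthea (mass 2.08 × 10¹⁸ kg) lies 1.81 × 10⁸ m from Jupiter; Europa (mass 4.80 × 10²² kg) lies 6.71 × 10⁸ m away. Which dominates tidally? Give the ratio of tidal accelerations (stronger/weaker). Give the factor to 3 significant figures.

The tide-raising term goes as M/d³ (the gradient of a 1/d² field).
Amalthea: (2.08 × 10¹⁸) / (1.81 × 10⁸)³ = 3.508 × 10⁻⁷
Europa: (4.80 × 10²²) / (6.71 × 10⁸)³ = 1.589 × 10⁻⁴
Ratio (larger/smaller) = 453

Europa, by a factor of ≈ 453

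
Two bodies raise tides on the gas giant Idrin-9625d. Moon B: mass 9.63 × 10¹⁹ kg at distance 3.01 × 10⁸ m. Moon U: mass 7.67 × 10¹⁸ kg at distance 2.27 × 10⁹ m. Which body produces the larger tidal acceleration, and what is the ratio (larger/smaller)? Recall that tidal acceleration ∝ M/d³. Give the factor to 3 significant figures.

Moon B, by a factor of ≈ 5390

Tidal acceleration ∝ M/d³, so compare M/d³ for each.
Moon B: (9.63 × 10¹⁹) / (3.01 × 10⁸)³ = 3.531 × 10⁻⁶
Moon U: (7.67 × 10¹⁸) / (2.27 × 10⁹)³ = 6.557 × 10⁻¹⁰
Ratio (larger/smaller) = 5390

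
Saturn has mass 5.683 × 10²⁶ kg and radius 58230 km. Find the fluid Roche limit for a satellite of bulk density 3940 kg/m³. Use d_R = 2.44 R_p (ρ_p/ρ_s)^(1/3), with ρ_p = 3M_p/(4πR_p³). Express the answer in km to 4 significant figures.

79380 km

ρ_p = 3M_p/(4πR_p³) = 3 × (5.683 × 10²⁶) / (4π × (5.823 × 10⁷ m)³) = 687.1 kg/m³
d_R = 2.44 × 58230 km × (687.1/3940)^(1/3)
    = 79380 km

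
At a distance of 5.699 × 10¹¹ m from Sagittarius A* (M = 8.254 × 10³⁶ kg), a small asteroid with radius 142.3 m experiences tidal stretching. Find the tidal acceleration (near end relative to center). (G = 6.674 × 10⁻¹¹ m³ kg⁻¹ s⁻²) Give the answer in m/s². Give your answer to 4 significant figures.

8.470 × 10⁻⁷ m/s²

Δa = 2GMr/d³
   = 2 × (6.674 × 10⁻¹¹) × (8.254 × 10³⁶) × (142.3) / (5.699 × 10¹¹)³
   = 8.470 × 10⁻⁷ m/s²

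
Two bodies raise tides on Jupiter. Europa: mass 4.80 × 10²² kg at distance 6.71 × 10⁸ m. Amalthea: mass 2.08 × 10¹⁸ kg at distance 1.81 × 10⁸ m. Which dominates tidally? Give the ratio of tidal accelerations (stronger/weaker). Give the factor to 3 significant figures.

The tide-raising term goes as M/d³ (the gradient of a 1/d² field).
Europa: (4.80 × 10²²) / (6.71 × 10⁸)³ = 1.589 × 10⁻⁴
Amalthea: (2.08 × 10¹⁸) / (1.81 × 10⁸)³ = 3.508 × 10⁻⁷
Ratio (larger/smaller) = 453

Europa, by a factor of ≈ 453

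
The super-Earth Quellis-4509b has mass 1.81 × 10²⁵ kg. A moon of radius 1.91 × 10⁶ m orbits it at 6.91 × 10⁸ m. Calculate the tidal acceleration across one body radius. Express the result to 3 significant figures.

1.40 × 10⁻⁵ m/s²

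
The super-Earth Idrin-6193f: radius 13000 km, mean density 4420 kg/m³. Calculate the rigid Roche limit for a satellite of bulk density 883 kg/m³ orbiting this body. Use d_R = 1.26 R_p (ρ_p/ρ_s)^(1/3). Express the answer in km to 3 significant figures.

28000 km

d_R = 1.26 × 13000 km × (4420/883)^(1/3)
    = 28000 km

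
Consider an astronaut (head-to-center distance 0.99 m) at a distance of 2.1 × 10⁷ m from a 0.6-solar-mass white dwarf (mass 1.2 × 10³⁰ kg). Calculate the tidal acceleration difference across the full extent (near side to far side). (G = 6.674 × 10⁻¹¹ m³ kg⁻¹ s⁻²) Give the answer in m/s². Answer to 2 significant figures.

3.4 × 10⁻² m/s²

Δa = 4GMr/d³
   = 4 × (6.674 × 10⁻¹¹) × (1.2 × 10³⁰) × (0.99) / (2.1 × 10⁷)³
   = 3.4 × 10⁻² m/s²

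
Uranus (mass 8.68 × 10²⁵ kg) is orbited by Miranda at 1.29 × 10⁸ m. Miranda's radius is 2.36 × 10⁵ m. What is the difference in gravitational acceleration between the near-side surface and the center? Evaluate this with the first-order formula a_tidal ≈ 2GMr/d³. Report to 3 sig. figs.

Δg = 2GMr/d³
   = 2 × (6.674 × 10⁻¹¹) × (8.68 × 10²⁵) × (2.36 × 10⁵) / (1.29 × 10⁸)³
   = 1.27 × 10⁻³ m/s²

1.27 × 10⁻³ m/s²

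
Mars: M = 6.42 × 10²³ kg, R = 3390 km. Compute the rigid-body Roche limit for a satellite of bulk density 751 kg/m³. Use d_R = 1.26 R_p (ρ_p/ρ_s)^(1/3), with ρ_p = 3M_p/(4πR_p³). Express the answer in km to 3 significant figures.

ρ_p = 3M_p/(4πR_p³) = 3 × (6.42 × 10²³) / (4π × (3.39 × 10⁶ m)³) = 3930 kg/m³
d_R = 1.26 × 3390 km × (3930/751)^(1/3)
    = 7420 km

7420 km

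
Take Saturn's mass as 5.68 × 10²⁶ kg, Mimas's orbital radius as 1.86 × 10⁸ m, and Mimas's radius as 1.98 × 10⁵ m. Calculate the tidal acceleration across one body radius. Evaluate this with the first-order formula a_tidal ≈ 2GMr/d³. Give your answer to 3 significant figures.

Δg = 2GMr/d³
   = 2 × (6.674 × 10⁻¹¹) × (5.68 × 10²⁶) × (1.98 × 10⁵) / (1.86 × 10⁸)³
   = 2.33 × 10⁻³ m/s²

2.33 × 10⁻³ m/s²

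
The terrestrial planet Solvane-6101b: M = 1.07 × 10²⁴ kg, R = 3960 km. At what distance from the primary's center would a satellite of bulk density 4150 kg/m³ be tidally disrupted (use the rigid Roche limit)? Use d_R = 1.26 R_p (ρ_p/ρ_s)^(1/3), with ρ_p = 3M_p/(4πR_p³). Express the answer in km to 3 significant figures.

4970 km

ρ_p = 3M_p/(4πR_p³) = 3 × (1.07 × 10²⁴) / (4π × (3.96 × 10⁶ m)³) = 4110 kg/m³
d_R = 1.26 × 3960 km × (4110/4150)^(1/3)
    = 4970 km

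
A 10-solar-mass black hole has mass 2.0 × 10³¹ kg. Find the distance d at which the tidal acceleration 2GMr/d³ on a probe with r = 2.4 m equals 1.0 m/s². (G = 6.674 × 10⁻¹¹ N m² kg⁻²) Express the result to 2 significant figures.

1.9 × 10⁷ m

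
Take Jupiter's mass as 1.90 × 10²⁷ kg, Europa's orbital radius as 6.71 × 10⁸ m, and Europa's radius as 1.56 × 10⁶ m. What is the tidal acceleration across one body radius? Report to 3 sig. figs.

Differencing GM/(d−r)² and GM/d² to first order in r/d gives 2GMr/d³.
Δg = 2GMr/d³
   = 2 × (6.674 × 10⁻¹¹) × (1.90 × 10²⁷) × (1.56 × 10⁶) / (6.71 × 10⁸)³
   = 1.31 × 10⁻³ m/s²

1.31 × 10⁻³ m/s²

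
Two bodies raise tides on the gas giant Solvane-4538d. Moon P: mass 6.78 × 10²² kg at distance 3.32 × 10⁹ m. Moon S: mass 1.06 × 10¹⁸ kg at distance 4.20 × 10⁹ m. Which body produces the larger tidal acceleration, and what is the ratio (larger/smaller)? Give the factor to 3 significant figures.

Compare M/d³ for the two perturbers:
Moon P: (6.78 × 10²²) / (3.32 × 10⁹)³ = 1.853 × 10⁻⁶
Moon S: (1.06 × 10¹⁸) / (4.20 × 10⁹)³ = 1.431 × 10⁻¹¹
Ratio (larger/smaller) = 1.29 × 10⁵

Moon P, by a factor of ≈ 1.29 × 10⁵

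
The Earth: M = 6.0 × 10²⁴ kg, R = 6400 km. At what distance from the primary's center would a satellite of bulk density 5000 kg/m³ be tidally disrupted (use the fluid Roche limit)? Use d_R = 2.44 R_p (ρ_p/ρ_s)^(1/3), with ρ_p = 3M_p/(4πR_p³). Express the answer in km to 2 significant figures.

16000 km

ρ_p = 3M_p/(4πR_p³) = 3 × (6.0 × 10²⁴) / (4π × (6.4 × 10⁶ m)³) = 5500 kg/m³
d_R = 2.44 × 6400 km × (5500/5000)^(1/3)
    = 16000 km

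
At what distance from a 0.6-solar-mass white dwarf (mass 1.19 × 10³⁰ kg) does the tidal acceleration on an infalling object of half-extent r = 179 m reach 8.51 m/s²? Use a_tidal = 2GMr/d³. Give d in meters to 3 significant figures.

1.49 × 10⁷ m

2GMr/d³ = a_tidal  ⇒  d = (2GMr / a_tidal)^(1/3)
d = (2 × 6.674×10⁻¹¹ × (1.19 × 10³⁰) × (179) / (8.51))^(1/3)
  = 1.49 × 10⁷ m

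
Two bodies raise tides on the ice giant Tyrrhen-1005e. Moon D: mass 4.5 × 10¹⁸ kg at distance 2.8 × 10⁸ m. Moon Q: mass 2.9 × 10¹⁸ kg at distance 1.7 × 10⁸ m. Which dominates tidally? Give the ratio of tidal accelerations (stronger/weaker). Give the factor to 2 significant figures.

Moon Q, by a factor of ≈ 2.9

Tidal stretch scales as M/d³; compute that for each body.
Moon D: (4.5 × 10¹⁸) / (2.8 × 10⁸)³ = 2.050 × 10⁻⁷
Moon Q: (2.9 × 10¹⁸) / (1.7 × 10⁸)³ = 5.903 × 10⁻⁷
Ratio (larger/smaller) = 2.9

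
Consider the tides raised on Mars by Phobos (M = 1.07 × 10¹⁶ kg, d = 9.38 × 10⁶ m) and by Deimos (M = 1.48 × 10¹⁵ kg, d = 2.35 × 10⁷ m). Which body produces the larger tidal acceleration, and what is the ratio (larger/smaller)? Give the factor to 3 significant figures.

Tidal acceleration ∝ M/d³, so compare M/d³ for each.
Phobos: (1.07 × 10¹⁶) / (9.38 × 10⁶)³ = 1.297 × 10⁻⁵
Deimos: (1.48 × 10¹⁵) / (2.35 × 10⁷)³ = 1.140 × 10⁻⁷
Ratio (larger/smaller) = 114

Phobos, by a factor of ≈ 114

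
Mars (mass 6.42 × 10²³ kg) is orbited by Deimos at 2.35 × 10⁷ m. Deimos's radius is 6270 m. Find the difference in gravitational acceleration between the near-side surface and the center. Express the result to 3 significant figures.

Δa = 2GMr/d³
   = 2 × (6.674 × 10⁻¹¹) × (6.42 × 10²³) × (6270) / (2.35 × 10⁷)³
   = 4.14 × 10⁻⁵ m/s²

4.14 × 10⁻⁵ m/s²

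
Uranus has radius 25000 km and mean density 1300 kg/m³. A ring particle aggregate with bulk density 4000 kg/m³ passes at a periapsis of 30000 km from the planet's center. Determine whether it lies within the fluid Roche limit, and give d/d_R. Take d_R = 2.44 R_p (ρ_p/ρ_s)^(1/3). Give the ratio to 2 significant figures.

d_R = 2.44 × (25000 km) × (1300/4000)^(1/3) = 41940 km
d/d_R = (30000) / (41940) = 0.72
Since d/d_R < 1, the body is inside the Roche limit.

inside; d/d_R ≈ 0.72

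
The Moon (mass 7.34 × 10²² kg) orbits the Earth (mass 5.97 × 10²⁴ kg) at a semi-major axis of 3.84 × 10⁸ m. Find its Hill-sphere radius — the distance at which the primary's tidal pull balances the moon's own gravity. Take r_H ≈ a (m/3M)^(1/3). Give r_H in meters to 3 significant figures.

6.15 × 10⁷ m

r_H ≈ a (m/3M)^(1/3)
    = (3.84 × 10⁸) × (7.34 × 10²² / (3 × 5.97 × 10²⁴))^(1/3)
    = 6.15 × 10⁷ m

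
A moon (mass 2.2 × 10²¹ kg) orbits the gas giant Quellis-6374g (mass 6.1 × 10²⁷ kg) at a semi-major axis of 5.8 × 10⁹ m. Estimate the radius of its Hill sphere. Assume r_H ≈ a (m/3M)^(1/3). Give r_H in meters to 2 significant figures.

2.9 × 10⁷ m

r_H ≈ a (m/3M)^(1/3)
    = (5.8 × 10⁹) × (2.2 × 10²¹ / (3 × 6.1 × 10²⁷))^(1/3)
    = 2.9 × 10⁷ m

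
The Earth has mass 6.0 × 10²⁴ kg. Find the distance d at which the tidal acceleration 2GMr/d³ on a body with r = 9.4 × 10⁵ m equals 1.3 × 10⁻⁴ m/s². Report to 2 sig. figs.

2GMr/d³ = a_tidal  ⇒  d = (2GMr / a_tidal)^(1/3)
d = (2 × 6.674×10⁻¹¹ × (6.0 × 10²⁴) × (9.4 × 10⁵) / (1.3 × 10⁻⁴))^(1/3)
  = 1.8 × 10⁸ m

1.8 × 10⁸ m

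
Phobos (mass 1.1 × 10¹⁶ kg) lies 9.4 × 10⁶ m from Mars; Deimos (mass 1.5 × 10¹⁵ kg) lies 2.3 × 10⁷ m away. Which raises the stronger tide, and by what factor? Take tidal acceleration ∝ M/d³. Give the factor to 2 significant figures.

Tidal stretch scales as M/d³; compute that for each body.
Phobos: (1.1 × 10¹⁶) / (9.4 × 10⁶)³ = 1.324 × 10⁻⁵
Deimos: (1.5 × 10¹⁵) / (2.3 × 10⁷)³ = 1.233 × 10⁻⁷
Ratio (larger/smaller) = 110

Phobos, by a factor of ≈ 110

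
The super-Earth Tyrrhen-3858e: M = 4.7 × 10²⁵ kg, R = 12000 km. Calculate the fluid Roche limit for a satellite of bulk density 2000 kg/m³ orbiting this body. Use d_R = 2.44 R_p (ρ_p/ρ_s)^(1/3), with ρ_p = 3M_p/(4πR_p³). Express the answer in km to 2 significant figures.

43000 km

ρ_p = 3M_p/(4πR_p³) = 3 × (4.7 × 10²⁵) / (4π × (1.2 × 10⁷ m)³) = 6500 kg/m³
d_R = 2.44 × 12000 km × (6500/2000)^(1/3)
    = 43000 km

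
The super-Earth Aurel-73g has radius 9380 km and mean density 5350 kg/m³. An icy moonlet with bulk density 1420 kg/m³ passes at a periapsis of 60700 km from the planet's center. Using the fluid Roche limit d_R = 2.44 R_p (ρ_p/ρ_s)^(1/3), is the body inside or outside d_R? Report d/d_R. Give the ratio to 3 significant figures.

outside; d/d_R ≈ 1.70

d_R = 2.44 × (9380 km) × (5350/1420)^(1/3) = 35610 km
d/d_R = (60700) / (35610) = 1.70
Since d/d_R > 1, the body is outside the Roche limit.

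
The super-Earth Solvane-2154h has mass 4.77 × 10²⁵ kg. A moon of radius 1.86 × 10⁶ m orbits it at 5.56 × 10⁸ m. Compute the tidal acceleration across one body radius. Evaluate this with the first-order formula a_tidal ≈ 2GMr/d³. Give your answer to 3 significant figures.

a_tidal = 2GMr/d³
        = 2 × (6.674 × 10⁻¹¹) × (4.77 × 10²⁵) × (1.86 × 10⁶) / (5.56 × 10⁸)³
        = 6.89 × 10⁻⁵ m/s²

6.89 × 10⁻⁵ m/s²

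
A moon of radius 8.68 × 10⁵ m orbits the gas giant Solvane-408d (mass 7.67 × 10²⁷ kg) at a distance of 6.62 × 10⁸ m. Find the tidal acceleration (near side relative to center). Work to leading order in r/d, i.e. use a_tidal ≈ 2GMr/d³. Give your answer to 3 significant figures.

Δg = 2GMr/d³
   = 2 × (6.674 × 10⁻¹¹) × (7.67 × 10²⁷) × (8.68 × 10⁵) / (6.62 × 10⁸)³
   = 3.06 × 10⁻³ m/s²

3.06 × 10⁻³ m/s²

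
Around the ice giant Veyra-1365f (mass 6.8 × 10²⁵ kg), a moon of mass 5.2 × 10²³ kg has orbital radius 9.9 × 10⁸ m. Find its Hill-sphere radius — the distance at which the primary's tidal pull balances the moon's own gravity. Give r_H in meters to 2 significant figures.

r_H ≈ a (m/3M)^(1/3)
    = (9.9 × 10⁸) × (5.2 × 10²³ / (3 × 6.8 × 10²⁵))^(1/3)
    = 1.4 × 10⁸ m

1.4 × 10⁸ m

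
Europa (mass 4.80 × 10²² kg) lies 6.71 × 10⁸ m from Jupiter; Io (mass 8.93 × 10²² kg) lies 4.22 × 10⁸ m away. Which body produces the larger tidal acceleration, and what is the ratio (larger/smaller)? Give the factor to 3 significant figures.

Io, by a factor of ≈ 7.48

Tidal stretch scales as M/d³; compute that for each body.
Europa: (4.80 × 10²²) / (6.71 × 10⁸)³ = 1.589 × 10⁻⁴
Io: (8.93 × 10²²) / (4.22 × 10⁸)³ = 1.188 × 10⁻³
Ratio (larger/smaller) = 7.48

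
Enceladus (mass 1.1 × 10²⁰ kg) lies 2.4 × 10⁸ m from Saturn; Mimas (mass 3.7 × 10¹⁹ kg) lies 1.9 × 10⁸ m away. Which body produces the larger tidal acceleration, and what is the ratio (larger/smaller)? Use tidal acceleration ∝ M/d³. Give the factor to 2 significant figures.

The tide-raising term goes as M/d³ (the gradient of a 1/d² field).
Enceladus: (1.1 × 10²⁰) / (2.4 × 10⁸)³ = 7.957 × 10⁻⁶
Mimas: (3.7 × 10¹⁹) / (1.9 × 10⁸)³ = 5.394 × 10⁻⁶
Ratio (larger/smaller) = 1.5

Enceladus, by a factor of ≈ 1.5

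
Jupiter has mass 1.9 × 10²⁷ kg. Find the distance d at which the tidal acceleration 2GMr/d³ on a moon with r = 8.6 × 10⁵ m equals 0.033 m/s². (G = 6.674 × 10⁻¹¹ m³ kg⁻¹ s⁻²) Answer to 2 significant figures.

2GMr/d³ = a_tidal  ⇒  d = (2GMr / a_tidal)^(1/3)
d = (2 × 6.674×10⁻¹¹ × (1.9 × 10²⁷) × (8.6 × 10⁵) / (0.033))^(1/3)
  = 1.9 × 10⁸ m

1.9 × 10⁸ m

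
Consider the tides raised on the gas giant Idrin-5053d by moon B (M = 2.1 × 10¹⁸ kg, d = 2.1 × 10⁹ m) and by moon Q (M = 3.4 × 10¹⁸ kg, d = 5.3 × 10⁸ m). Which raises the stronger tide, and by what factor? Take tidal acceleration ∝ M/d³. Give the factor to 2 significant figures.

Tidal acceleration ∝ M/d³, so compare M/d³ for each.
Moon B: (2.1 × 10¹⁸) / (2.1 × 10⁹)³ = 2.268 × 10⁻¹⁰
Moon Q: (3.4 × 10¹⁸) / (5.3 × 10⁸)³ = 2.284 × 10⁻⁸
Ratio (larger/smaller) = 100

Moon Q, by a factor of ≈ 100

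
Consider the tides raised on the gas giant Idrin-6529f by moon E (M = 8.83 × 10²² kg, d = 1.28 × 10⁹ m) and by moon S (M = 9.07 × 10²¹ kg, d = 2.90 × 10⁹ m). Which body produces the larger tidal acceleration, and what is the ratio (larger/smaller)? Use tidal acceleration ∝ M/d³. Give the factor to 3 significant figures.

Compare M/d³ for the two perturbers:
Moon E: (8.83 × 10²²) / (1.28 × 10⁹)³ = 4.210 × 10⁻⁵
Moon S: (9.07 × 10²¹) / (2.90 × 10⁹)³ = 3.719 × 10⁻⁷
Ratio (larger/smaller) = 113

Moon E, by a factor of ≈ 113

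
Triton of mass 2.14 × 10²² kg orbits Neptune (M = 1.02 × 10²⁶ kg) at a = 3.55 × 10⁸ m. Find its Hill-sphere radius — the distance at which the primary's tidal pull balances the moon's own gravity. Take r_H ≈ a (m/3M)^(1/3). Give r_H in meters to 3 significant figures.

1.46 × 10⁷ m

r_H ≈ a (m/3M)^(1/3)
    = (3.55 × 10⁸) × (2.14 × 10²² / (3 × 1.02 × 10²⁶))^(1/3)
    = 1.46 × 10⁷ m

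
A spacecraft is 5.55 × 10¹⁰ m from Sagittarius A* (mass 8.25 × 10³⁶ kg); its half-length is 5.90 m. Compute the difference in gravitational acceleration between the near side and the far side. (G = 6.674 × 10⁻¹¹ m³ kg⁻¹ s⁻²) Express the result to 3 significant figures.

The field gradient is 2GM/d³; across the full diameter 2r the difference is 4GMr/d³.
Δa = 4GMr/d³
   = 4 × (6.674 × 10⁻¹¹) × (8.25 × 10³⁶) × (5.90) / (5.55 × 10¹⁰)³
   = 7.60 × 10⁻⁵ m/s²

7.60 × 10⁻⁵ m/s²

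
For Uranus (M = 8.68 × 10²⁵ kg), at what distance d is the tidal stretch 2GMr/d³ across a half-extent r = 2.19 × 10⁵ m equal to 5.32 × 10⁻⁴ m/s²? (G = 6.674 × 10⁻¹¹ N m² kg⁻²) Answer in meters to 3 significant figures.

2GMr/d³ = a_tidal  ⇒  d = (2GMr / a_tidal)^(1/3)
d = (2 × 6.674×10⁻¹¹ × (8.68 × 10²⁵) × (2.19 × 10⁵) / (5.32 × 10⁻⁴))^(1/3)
  = 1.68 × 10⁸ m

1.68 × 10⁸ m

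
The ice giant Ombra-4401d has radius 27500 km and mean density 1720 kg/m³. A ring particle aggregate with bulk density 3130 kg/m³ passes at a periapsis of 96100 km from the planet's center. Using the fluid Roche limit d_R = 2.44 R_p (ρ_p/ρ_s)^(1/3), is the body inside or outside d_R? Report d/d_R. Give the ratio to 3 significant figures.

outside; d/d_R ≈ 1.75

d_R = 2.44 × (27500 km) × (1720/3130)^(1/3) = 54960 km
d/d_R = (96100) / (54960) = 1.75
Since d/d_R > 1, the body is outside the Roche limit.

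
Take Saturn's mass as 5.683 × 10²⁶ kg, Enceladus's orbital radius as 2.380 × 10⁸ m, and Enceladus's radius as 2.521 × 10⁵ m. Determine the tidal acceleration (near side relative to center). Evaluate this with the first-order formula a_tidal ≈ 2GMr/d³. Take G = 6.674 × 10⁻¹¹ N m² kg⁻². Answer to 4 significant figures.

1.419 × 10⁻³ m/s²

a_tidal = 2GMr/d³
        = 2 × (6.674 × 10⁻¹¹) × (5.683 × 10²⁶) × (2.521 × 10⁵) / (2.380 × 10⁸)³
        = 1.419 × 10⁻³ m/s²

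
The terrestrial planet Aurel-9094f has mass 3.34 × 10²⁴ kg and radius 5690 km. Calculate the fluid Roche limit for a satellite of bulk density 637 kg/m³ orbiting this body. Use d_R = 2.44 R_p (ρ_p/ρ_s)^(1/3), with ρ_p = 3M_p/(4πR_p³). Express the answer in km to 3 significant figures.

26300 km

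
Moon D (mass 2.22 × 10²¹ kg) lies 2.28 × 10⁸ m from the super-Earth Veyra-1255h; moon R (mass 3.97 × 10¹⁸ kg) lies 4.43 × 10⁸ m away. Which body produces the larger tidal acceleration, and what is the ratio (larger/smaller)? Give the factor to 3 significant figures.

Moon D, by a factor of ≈ 4100

Tidal stretch scales as M/d³; compute that for each body.
Moon D: (2.22 × 10²¹) / (2.28 × 10⁸)³ = 1.873 × 10⁻⁴
Moon R: (3.97 × 10¹⁸) / (4.43 × 10⁸)³ = 4.566 × 10⁻⁸
Ratio (larger/smaller) = 4100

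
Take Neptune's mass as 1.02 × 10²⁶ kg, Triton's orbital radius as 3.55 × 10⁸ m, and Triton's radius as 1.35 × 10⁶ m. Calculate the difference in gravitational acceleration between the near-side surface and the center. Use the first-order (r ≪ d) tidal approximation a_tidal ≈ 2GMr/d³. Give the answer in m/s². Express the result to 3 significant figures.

4.11 × 10⁻⁴ m/s²

Since r ≪ d, expand the inverse-square field across one radius to get the leading 2GMr/d³ term.
a_tidal = 2GMr/d³
        = 2 × (6.674 × 10⁻¹¹) × (1.02 × 10²⁶) × (1.35 × 10⁶) / (3.55 × 10⁸)³
        = 4.11 × 10⁻⁴ m/s²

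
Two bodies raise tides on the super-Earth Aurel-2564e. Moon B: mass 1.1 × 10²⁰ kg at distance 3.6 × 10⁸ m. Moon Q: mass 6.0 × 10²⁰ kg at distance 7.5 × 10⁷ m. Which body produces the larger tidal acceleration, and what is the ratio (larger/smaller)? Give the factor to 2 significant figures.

The tide-raising term goes as M/d³ (the gradient of a 1/d² field).
Moon B: (1.1 × 10²⁰) / (3.6 × 10⁸)³ = 2.358 × 10⁻⁶
Moon Q: (6.0 × 10²⁰) / (7.5 × 10⁷)³ = 1.422 × 10⁻³
Ratio (larger/smaller) = 600

Moon Q, by a factor of ≈ 600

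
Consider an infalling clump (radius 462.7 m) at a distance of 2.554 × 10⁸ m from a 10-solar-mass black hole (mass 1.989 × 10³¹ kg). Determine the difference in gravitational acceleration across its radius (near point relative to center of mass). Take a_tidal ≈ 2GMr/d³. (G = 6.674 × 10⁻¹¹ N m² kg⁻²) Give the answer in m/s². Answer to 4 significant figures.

Since r ≪ d, expand the inverse-square field across one radius to get the leading 2GMr/d³ term.
Δa = 2GMr/d³
   = 2 × (6.674 × 10⁻¹¹) × (1.989 × 10³¹) × (462.7) / (2.554 × 10⁸)³
   = 7.374 × 10⁻² m/s²

7.374 × 10⁻² m/s²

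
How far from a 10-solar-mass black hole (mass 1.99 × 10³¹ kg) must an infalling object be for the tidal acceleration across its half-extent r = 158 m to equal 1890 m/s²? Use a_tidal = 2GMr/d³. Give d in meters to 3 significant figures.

6.06 × 10⁶ m

2GMr/d³ = a_tidal  ⇒  d = (2GMr / a_tidal)^(1/3)
d = (2 × 6.674×10⁻¹¹ × (1.99 × 10³¹) × (158) / (1890))^(1/3)
  = 6.06 × 10⁶ m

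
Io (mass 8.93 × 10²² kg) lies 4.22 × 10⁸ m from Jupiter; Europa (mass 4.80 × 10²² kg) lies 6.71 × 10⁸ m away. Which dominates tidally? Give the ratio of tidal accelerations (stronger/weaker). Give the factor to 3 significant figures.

Tidal acceleration ∝ M/d³, so compare M/d³ for each.
Io: (8.93 × 10²²) / (4.22 × 10⁸)³ = 1.188 × 10⁻³
Europa: (4.80 × 10²²) / (6.71 × 10⁸)³ = 1.589 × 10⁻⁴
Ratio (larger/smaller) = 7.48

Io, by a factor of ≈ 7.48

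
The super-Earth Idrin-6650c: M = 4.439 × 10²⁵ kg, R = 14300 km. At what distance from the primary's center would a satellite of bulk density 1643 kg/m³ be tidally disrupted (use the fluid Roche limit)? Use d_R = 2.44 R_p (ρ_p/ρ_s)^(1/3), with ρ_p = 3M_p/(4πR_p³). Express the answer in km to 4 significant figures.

ρ_p = 3M_p/(4πR_p³) = 3 × (4.439 × 10²⁵) / (4π × (1.430 × 10⁷ m)³) = 3624 kg/m³
d_R = 2.44 × 14300 km × (3624/1643)^(1/3)
    = 45420 km

45420 km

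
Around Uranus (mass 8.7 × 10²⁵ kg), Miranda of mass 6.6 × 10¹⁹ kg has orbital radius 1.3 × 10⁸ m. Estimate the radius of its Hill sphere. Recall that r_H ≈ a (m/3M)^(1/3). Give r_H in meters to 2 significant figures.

8.2 × 10⁵ m

r_H ≈ a (m/3M)^(1/3)
    = (1.3 × 10⁸) × (6.6 × 10¹⁹ / (3 × 8.7 × 10²⁵))^(1/3)
    = 8.2 × 10⁵ m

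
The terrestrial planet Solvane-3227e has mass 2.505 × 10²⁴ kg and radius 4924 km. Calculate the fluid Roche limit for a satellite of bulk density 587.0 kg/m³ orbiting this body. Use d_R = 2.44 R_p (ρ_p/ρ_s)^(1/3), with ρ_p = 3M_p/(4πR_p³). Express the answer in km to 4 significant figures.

24550 km

ρ_p = 3M_p/(4πR_p³) = 3 × (2.505 × 10²⁴) / (4π × (4.924 × 10⁶ m)³) = 5009 kg/m³
d_R = 2.44 × 4924 km × (5009/587.0)^(1/3)
    = 24550 km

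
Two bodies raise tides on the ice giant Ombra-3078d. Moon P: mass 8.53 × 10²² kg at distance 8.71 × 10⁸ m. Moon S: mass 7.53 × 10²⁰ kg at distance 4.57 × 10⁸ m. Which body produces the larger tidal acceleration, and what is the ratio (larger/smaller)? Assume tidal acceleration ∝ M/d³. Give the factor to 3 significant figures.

Moon P, by a factor of ≈ 16.4

Compare M/d³ for the two perturbers:
Moon P: (8.53 × 10²²) / (8.71 × 10⁸)³ = 1.291 × 10⁻⁴
Moon S: (7.53 × 10²⁰) / (4.57 × 10⁸)³ = 7.889 × 10⁻⁶
Ratio (larger/smaller) = 16.4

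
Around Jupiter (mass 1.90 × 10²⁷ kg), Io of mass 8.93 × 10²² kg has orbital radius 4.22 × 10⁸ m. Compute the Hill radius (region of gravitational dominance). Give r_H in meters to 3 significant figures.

r_H ≈ a (m/3M)^(1/3)
    = (4.22 × 10⁸) × (8.93 × 10²² / (3 × 1.90 × 10²⁷))^(1/3)
    = 1.06 × 10⁷ m

1.06 × 10⁷ m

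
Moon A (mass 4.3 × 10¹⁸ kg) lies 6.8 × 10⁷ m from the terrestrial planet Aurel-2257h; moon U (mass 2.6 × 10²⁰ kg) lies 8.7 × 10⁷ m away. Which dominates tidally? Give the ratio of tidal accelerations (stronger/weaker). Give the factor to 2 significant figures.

Moon U, by a factor of ≈ 29

Tidal stretch scales as M/d³; compute that for each body.
Moon A: (4.3 × 10¹⁸) / (6.8 × 10⁷)³ = 1.368 × 10⁻⁵
Moon U: (2.6 × 10²⁰) / (8.7 × 10⁷)³ = 3.948 × 10⁻⁴
Ratio (larger/smaller) = 29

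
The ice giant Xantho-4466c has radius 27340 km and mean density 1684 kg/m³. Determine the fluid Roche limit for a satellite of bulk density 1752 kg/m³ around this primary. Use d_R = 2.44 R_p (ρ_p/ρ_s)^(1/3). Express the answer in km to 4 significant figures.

65840 km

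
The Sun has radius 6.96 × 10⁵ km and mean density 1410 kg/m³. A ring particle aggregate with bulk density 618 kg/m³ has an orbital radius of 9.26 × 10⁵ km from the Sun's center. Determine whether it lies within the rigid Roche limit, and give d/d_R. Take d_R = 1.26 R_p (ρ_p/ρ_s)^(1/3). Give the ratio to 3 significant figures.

inside; d/d_R ≈ 0.802

d_R = 1.26 × (6.96 × 10⁵ km) × (1410/618)^(1/3) = 1.154 × 10⁶ km
d/d_R = (9.26 × 10⁵) / (1.154 × 10⁶) = 0.802
Since d/d_R < 1, the body is inside the Roche limit.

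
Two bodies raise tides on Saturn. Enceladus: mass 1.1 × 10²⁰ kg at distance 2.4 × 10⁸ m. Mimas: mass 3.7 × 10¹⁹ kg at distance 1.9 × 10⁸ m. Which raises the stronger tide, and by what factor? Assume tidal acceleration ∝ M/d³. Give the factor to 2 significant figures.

Enceladus, by a factor of ≈ 1.5

Tidal stretch scales as M/d³; compute that for each body.
Enceladus: (1.1 × 10²⁰) / (2.4 × 10⁸)³ = 7.957 × 10⁻⁶
Mimas: (3.7 × 10¹⁹) / (1.9 × 10⁸)³ = 5.394 × 10⁻⁶
Ratio (larger/smaller) = 1.5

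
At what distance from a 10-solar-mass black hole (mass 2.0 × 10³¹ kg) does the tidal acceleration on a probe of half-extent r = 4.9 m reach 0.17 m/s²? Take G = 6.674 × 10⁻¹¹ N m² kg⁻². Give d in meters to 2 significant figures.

4.3 × 10⁷ m

2GMr/d³ = a_tidal  ⇒  d = (2GMr / a_tidal)^(1/3)
d = (2 × 6.674×10⁻¹¹ × (2.0 × 10³¹) × (4.9) / (0.17))^(1/3)
  = 4.3 × 10⁷ m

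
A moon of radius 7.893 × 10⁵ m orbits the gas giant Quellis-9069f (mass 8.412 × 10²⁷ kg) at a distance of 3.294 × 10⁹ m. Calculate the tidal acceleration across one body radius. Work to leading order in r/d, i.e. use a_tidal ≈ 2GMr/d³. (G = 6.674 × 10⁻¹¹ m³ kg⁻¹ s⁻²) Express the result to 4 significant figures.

Δa = 2GMr/d³
   = 2 × (6.674 × 10⁻¹¹) × (8.412 × 10²⁷) × (7.893 × 10⁵) / (3.294 × 10⁹)³
   = 2.480 × 10⁻⁵ m/s²

2.480 × 10⁻⁵ m/s²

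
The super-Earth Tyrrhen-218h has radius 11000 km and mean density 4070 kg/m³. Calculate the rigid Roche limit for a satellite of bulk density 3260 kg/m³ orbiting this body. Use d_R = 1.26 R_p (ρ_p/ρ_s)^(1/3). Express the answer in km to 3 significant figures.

14900 km

d_R = 1.26 × 11000 km × (4070/3260)^(1/3)
    = 14900 km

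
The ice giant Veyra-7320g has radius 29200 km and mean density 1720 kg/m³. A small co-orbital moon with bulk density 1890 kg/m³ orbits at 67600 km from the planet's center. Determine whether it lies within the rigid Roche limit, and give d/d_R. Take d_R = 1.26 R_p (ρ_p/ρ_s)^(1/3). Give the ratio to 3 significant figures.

d_R = 1.26 × (29200 km) × (1720/1890)^(1/3) = 35650 km
d/d_R = (67600) / (35650) = 1.90
Since d/d_R > 1, the body is outside the Roche limit.

outside; d/d_R ≈ 1.90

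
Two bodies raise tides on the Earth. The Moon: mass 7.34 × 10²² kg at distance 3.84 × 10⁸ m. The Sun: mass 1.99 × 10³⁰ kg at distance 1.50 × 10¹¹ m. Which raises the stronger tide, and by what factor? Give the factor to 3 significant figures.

The Moon, by a factor of ≈ 2.20

The tide-raising term goes as M/d³ (the gradient of a 1/d² field).
The Moon: (7.34 × 10²²) / (3.84 × 10⁸)³ = 1.296 × 10⁻³
The Sun: (1.99 × 10³⁰) / (1.50 × 10¹¹)³ = 5.896 × 10⁻⁴
Ratio (larger/smaller) = 2.20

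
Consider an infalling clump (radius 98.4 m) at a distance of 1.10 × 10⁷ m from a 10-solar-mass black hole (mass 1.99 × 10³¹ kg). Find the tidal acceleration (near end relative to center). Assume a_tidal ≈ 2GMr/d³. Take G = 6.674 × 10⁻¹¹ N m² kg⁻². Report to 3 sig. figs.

The tidal stretch is the gradient of GM/d² times the body's extent r, hence the 1/d³ dependence.
a_tidal = 2GMr/d³
        = 2 × (6.674 × 10⁻¹¹) × (1.99 × 10³¹) × (98.4) / (1.10 × 10⁷)³
        = 1.96 × 10² m/s²

1.96 × 10² m/s²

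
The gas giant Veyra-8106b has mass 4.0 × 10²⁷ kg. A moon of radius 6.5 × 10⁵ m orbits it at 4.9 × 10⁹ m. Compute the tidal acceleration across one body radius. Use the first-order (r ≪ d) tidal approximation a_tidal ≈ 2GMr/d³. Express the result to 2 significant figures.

Δa = 2GMr/d³
   = 2 × (6.674 × 10⁻¹¹) × (4.0 × 10²⁷) × (6.5 × 10⁵) / (4.9 × 10⁹)³
   = 2.9 × 10⁻⁶ m/s²

2.9 × 10⁻⁶ m/s²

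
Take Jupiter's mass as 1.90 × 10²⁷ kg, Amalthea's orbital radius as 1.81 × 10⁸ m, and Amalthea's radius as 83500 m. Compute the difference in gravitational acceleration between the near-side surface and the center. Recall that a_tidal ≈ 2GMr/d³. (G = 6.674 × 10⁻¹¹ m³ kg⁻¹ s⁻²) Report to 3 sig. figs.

Δg = 2GMr/d³
   = 2 × (6.674 × 10⁻¹¹) × (1.90 × 10²⁷) × (83500) / (1.81 × 10⁸)³
   = 3.57 × 10⁻³ m/s²

3.57 × 10⁻³ m/s²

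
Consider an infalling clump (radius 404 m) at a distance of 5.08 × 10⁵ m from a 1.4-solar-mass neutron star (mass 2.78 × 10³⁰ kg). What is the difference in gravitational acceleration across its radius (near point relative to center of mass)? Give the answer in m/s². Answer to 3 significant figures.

1.14 × 10⁶ m/s²

Δa = 2GMr/d³
   = 2 × (6.674 × 10⁻¹¹) × (2.78 × 10³⁰) × (404) / (5.08 × 10⁵)³
   = 1.14 × 10⁶ m/s²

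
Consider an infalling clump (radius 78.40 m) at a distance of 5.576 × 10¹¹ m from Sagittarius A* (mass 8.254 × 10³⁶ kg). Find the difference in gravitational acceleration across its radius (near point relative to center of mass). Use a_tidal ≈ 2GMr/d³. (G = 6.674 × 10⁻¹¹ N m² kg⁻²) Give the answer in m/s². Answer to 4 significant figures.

Differencing GM/(d−r)² and GM/d² to first order in r/d gives 2GMr/d³.
Δg = 2GMr/d³
   = 2 × (6.674 × 10⁻¹¹) × (8.254 × 10³⁶) × (78.40) / (5.576 × 10¹¹)³
   = 4.982 × 10⁻⁷ m/s²

4.982 × 10⁻⁷ m/s²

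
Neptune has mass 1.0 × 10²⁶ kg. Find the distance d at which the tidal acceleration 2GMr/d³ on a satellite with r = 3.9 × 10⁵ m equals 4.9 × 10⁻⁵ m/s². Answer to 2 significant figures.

2GMr/d³ = a_tidal  ⇒  d = (2GMr / a_tidal)^(1/3)
d = (2 × 6.674×10⁻¹¹ × (1.0 × 10²⁶) × (3.9 × 10⁵) / (4.9 × 10⁻⁵))^(1/3)
  = 4.7 × 10⁸ m

4.7 × 10⁸ m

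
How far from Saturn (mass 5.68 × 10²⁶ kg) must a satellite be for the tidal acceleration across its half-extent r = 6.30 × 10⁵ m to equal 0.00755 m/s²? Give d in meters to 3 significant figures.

1.85 × 10⁸ m

2GMr/d³ = a_tidal  ⇒  d = (2GMr / a_tidal)^(1/3)
d = (2 × 6.674×10⁻¹¹ × (5.68 × 10²⁶) × (6.30 × 10⁵) / (0.00755))^(1/3)
  = 1.85 × 10⁸ m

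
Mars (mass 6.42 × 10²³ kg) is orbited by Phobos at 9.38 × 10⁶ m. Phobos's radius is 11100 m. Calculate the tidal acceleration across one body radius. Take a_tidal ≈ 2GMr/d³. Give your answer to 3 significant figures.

1.15 × 10⁻³ m/s²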